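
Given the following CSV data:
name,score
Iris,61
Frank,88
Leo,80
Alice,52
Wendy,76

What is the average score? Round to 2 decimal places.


Scores: 61, 88, 80, 52, 76
Sum = 357
Count = 5
Average = 357 / 5 = 71.40

ANSWER: 71.40


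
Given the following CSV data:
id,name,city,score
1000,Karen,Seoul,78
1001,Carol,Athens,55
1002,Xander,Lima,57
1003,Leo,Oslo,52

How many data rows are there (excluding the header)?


Counting rows (excluding header):
Header: id,name,city,score
Data rows: 4

ANSWER: 4


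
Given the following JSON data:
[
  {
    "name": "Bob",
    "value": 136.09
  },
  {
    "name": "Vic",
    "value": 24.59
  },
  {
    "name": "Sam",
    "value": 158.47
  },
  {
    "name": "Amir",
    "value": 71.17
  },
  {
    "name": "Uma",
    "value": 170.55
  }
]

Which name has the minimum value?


Comparing values:
  Bob: 136.09
  Vic: 24.59
  Sam: 158.47
  Amir: 71.17
  Uma: 170.55
Minimum: Vic (24.59)

ANSWER: Vic


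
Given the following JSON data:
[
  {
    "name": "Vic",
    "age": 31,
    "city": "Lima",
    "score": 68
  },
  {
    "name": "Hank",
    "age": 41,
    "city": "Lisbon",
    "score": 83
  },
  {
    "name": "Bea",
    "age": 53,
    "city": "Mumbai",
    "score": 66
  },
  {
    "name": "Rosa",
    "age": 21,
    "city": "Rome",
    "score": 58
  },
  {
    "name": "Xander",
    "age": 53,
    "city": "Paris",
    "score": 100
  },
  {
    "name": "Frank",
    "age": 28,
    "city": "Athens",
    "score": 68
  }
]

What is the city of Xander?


Looking up record where name = Xander
Record index: 4
Field 'city' = Paris

ANSWER: Paris


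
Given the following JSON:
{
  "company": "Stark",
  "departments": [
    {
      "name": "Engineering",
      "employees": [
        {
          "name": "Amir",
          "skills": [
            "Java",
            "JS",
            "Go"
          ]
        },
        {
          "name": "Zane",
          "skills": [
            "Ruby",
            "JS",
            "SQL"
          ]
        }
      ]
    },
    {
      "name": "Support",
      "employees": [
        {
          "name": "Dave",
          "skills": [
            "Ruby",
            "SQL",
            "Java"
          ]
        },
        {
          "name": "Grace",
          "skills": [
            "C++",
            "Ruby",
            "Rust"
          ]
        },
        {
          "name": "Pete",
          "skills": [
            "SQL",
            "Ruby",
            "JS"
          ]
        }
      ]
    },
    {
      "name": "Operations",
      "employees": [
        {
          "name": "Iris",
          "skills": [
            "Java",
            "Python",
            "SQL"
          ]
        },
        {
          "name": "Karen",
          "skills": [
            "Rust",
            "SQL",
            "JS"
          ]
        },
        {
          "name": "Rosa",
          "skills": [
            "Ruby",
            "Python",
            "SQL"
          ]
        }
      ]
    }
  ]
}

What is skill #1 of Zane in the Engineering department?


Path: departments[0].employees[1].skills[0]
Value: Ruby

ANSWER: Ruby


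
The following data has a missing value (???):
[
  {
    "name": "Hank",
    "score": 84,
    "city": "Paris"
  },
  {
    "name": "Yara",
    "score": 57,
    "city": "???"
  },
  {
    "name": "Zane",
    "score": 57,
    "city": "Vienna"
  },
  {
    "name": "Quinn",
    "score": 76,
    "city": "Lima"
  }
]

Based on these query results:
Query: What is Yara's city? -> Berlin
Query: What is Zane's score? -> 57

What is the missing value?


The missing value is Yara's city
From query: Yara's city = Berlin

ANSWER: Berlin


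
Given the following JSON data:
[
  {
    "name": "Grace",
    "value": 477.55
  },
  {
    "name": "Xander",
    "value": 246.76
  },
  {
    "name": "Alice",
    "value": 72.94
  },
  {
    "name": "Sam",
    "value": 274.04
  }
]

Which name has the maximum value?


Comparing values:
  Grace: 477.55
  Xander: 246.76
  Alice: 72.94
  Sam: 274.04
Maximum: Grace (477.55)

ANSWER: Grace


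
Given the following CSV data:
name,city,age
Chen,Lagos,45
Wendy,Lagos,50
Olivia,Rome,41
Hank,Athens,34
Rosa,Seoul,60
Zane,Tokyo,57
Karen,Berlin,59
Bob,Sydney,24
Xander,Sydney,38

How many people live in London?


Scanning city column for 'London':
Total matches: 0

ANSWER: 0


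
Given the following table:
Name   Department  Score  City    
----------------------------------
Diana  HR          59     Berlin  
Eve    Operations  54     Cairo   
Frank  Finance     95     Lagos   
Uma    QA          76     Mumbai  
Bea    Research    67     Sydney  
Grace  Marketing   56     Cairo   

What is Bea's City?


Row 5: Bea
City = Sydney

ANSWER: Sydney


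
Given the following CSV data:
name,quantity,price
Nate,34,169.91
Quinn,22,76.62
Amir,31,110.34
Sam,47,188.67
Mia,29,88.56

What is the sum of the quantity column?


Values in 'quantity' column:
  Row 1: 34
  Row 2: 22
  Row 3: 31
  Row 4: 47
  Row 5: 29
Sum = 34 + 22 + 31 + 47 + 29 = 163

ANSWER: 163


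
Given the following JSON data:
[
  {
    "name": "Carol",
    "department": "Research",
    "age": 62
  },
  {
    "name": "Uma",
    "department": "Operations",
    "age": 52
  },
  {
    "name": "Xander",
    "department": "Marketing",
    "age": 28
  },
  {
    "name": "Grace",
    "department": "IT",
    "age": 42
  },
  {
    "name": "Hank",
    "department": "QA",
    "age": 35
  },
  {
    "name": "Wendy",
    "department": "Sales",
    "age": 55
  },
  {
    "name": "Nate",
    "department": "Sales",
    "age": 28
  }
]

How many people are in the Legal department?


Scanning records for department = Legal
  No matches found
Count: 0

ANSWER: 0


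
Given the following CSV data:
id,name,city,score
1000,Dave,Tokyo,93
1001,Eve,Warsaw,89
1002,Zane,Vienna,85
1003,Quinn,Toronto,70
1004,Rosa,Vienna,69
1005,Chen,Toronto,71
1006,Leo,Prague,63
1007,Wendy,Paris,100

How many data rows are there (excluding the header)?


Counting rows (excluding header):
Header: id,name,city,score
Data rows: 8

ANSWER: 8


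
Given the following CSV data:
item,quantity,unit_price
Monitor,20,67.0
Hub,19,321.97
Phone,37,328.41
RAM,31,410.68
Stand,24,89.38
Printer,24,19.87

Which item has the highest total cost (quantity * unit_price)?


Computing row totals:
  Monitor: 1340.0
  Hub: 6117.43
  Phone: 12151.17
  RAM: 12731.08
  Stand: 2145.12
  Printer: 476.88
Maximum: RAM (12731.08)

ANSWER: RAM


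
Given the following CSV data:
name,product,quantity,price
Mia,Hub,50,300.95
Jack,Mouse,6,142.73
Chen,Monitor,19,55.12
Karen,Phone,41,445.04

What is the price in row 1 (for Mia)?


Row 1: Mia
Column 'price' = 300.95

ANSWER: 300.95


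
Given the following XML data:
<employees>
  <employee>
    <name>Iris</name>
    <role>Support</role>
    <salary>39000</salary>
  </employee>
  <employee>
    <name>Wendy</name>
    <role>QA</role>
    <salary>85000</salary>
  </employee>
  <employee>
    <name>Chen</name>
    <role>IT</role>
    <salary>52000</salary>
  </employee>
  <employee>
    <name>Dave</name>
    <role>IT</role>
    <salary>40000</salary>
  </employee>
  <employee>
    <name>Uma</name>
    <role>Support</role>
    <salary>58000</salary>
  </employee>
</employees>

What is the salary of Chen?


Searching for <employee> with <name>Chen</name>
Found at position 3
<salary>52000</salary>

ANSWER: 52000


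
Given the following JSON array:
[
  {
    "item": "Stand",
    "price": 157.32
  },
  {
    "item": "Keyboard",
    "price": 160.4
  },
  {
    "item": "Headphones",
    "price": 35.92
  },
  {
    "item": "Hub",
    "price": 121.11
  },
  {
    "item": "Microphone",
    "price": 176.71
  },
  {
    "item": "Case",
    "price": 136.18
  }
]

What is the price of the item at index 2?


Array index 2 -> Headphones
price = 35.92

ANSWER: 35.92


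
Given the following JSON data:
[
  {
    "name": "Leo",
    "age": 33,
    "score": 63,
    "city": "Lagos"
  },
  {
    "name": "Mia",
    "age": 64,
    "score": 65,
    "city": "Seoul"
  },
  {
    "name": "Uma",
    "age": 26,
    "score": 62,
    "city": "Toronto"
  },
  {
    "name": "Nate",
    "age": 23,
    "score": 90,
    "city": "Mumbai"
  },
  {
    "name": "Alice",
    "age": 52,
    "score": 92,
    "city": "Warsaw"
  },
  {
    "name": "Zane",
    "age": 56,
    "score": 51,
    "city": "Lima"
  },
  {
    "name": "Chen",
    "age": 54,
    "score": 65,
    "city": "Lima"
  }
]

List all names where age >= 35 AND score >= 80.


Checking both conditions:
  Leo (age=33, score=63) -> no
  Mia (age=64, score=65) -> no
  Uma (age=26, score=62) -> no
  Nate (age=23, score=90) -> no
  Alice (age=52, score=92) -> YES
  Zane (age=56, score=51) -> no
  Chen (age=54, score=65) -> no


ANSWER: Alice


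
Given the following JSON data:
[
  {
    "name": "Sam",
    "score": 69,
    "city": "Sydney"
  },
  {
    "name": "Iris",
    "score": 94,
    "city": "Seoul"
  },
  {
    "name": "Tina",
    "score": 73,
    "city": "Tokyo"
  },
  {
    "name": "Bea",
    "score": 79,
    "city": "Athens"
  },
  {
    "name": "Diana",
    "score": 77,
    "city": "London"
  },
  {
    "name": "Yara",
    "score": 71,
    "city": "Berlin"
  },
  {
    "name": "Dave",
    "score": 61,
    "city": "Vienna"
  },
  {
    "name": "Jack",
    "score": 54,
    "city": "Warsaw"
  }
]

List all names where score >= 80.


Filtering records where score >= 80:
  Sam (score=69) -> no
  Iris (score=94) -> YES
  Tina (score=73) -> no
  Bea (score=79) -> no
  Diana (score=77) -> no
  Yara (score=71) -> no
  Dave (score=61) -> no
  Jack (score=54) -> no


ANSWER: Iris


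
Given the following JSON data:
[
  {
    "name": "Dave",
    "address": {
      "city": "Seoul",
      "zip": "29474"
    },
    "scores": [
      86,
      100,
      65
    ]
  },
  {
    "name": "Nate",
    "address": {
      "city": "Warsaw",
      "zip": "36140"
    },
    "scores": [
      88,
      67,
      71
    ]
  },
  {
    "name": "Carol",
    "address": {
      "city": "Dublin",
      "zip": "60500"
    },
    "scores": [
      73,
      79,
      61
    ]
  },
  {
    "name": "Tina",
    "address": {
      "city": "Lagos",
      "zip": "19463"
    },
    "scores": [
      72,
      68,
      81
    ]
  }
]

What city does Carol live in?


Path: records[2].address.city
Value: Dublin

ANSWER: Dublin


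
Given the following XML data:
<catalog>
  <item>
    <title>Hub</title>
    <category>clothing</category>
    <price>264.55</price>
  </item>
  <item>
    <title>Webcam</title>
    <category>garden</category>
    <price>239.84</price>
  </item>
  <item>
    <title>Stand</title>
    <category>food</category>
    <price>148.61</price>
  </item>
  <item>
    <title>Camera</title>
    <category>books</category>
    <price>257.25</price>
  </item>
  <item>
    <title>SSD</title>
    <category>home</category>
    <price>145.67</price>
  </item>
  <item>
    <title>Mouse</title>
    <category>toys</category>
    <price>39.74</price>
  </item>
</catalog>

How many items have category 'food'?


Scanning <item> elements for <category>food</category>:
  Item 3: Stand -> MATCH
Count: 1

ANSWER: 1


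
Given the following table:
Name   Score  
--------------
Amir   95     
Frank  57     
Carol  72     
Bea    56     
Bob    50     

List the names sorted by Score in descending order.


Sorting by Score (descending):
  Amir: 95
  Carol: 72
  Frank: 57
  Bea: 56
  Bob: 50


ANSWER: Amir, Carol, Frank, Bea, Bob


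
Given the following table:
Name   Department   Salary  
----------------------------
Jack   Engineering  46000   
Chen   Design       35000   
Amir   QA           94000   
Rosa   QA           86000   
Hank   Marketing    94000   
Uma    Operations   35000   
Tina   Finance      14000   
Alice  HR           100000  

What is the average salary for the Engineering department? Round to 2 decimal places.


Engineering department members:
  Jack: 46000
Sum = 46000
Count = 1
Average = 46000 / 1 = 46000.00

ANSWER: 46000.00


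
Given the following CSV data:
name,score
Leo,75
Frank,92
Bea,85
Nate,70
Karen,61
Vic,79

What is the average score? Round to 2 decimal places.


Scores: 75, 92, 85, 70, 61, 79
Sum = 462
Count = 6
Average = 462 / 6 = 77.00

ANSWER: 77.00


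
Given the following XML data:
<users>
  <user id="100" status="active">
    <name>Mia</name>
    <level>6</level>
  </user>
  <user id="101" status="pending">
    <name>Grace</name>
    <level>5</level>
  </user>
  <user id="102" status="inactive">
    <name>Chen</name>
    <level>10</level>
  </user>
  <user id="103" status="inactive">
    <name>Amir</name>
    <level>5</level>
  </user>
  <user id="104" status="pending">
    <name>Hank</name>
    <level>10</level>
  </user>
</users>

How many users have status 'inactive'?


Counting users with status='inactive':
  Chen (id=102) -> MATCH
  Amir (id=103) -> MATCH
Count: 2

ANSWER: 2


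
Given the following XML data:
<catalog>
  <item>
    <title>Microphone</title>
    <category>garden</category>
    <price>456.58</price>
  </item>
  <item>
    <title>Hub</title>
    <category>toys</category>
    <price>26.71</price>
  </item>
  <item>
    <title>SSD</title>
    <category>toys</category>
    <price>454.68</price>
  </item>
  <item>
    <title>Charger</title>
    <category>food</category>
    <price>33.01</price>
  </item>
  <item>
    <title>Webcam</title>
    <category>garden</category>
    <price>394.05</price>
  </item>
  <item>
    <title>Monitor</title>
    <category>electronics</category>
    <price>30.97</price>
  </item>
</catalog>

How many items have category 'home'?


Scanning <item> elements for <category>home</category>:
Count: 0

ANSWER: 0


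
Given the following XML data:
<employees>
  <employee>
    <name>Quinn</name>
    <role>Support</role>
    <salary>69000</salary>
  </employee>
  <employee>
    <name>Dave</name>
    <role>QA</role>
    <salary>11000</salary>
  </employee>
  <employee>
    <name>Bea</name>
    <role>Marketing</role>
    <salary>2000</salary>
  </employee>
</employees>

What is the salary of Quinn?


Searching for <employee> with <name>Quinn</name>
Found at position 1
<salary>69000</salary>

ANSWER: 69000


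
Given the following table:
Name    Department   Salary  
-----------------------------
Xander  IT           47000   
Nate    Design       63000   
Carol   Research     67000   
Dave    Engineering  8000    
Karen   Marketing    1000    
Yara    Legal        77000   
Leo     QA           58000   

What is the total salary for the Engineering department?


Engineering department members:
  Dave: 8000
Total = 8000 = 8000

ANSWER: 8000


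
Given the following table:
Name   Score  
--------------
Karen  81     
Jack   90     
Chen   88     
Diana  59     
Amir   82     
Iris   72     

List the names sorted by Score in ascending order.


Sorting by Score (ascending):
  Diana: 59
  Iris: 72
  Karen: 81
  Amir: 82
  Chen: 88
  Jack: 90


ANSWER: Diana, Iris, Karen, Amir, Chen, Jack


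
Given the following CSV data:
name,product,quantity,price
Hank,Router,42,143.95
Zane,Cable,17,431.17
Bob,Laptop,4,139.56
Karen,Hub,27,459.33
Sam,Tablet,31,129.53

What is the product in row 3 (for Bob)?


Row 3: Bob
Column 'product' = Laptop

ANSWER: Laptop


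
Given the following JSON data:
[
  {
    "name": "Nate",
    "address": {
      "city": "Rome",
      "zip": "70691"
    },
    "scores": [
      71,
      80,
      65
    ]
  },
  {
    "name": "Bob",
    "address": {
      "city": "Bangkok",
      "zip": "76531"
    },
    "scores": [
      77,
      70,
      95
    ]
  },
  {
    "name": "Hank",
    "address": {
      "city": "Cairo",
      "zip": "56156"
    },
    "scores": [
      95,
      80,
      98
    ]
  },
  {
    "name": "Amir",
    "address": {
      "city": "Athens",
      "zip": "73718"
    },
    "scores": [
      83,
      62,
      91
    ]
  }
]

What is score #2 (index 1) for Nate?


Path: records[0].scores[1]
Value: 80

ANSWER: 80


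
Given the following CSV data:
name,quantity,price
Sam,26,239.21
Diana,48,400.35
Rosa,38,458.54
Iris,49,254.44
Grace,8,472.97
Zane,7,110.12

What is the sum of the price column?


Values in 'price' column:
  Row 1: 239.21
  Row 2: 400.35
  Row 3: 458.54
  Row 4: 254.44
  Row 5: 472.97
  Row 6: 110.12
Sum = 239.21 + 400.35 + 458.54 + 254.44 + 472.97 + 110.12 = 1935.63

ANSWER: 1935.63


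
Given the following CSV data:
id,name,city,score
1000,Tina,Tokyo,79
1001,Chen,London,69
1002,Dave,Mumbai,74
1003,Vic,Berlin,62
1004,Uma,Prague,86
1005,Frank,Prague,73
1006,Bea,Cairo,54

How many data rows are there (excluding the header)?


Counting rows (excluding header):
Header: id,name,city,score
Data rows: 7

ANSWER: 7


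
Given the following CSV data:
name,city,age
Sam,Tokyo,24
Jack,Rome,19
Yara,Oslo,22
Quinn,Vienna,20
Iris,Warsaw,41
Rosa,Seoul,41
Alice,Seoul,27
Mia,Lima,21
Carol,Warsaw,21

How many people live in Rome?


Scanning city column for 'Rome':
  Row 2: Jack -> MATCH
Total matches: 1

ANSWER: 1


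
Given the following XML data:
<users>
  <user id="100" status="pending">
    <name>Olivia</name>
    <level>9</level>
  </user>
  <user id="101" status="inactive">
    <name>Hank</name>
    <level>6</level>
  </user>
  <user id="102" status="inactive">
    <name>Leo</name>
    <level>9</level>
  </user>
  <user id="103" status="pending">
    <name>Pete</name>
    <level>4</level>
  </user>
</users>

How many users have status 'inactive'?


Counting users with status='inactive':
  Hank (id=101) -> MATCH
  Leo (id=102) -> MATCH
Count: 2

ANSWER: 2


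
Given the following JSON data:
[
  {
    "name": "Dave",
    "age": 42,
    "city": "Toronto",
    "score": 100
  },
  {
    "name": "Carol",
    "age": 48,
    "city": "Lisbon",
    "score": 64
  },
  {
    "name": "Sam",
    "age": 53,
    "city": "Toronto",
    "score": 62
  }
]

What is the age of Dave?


Looking up record where name = Dave
Record index: 0
Field 'age' = 42

ANSWER: 42


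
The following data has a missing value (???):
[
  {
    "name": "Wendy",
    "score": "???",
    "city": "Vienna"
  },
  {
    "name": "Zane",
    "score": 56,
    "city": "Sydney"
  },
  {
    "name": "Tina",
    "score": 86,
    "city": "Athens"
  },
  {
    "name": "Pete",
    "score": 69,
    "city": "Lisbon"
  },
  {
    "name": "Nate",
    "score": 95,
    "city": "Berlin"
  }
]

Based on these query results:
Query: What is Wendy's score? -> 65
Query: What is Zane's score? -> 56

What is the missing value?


The missing value is Wendy's score
From query: Wendy's score = 65

ANSWER: 65


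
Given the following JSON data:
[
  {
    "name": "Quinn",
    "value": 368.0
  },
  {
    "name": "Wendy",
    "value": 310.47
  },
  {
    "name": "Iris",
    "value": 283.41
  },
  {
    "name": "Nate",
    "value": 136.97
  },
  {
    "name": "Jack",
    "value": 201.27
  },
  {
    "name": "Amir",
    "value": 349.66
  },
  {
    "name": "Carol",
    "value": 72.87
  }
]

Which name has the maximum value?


Comparing values:
  Quinn: 368.0
  Wendy: 310.47
  Iris: 283.41
  Nate: 136.97
  Jack: 201.27
  Amir: 349.66
  Carol: 72.87
Maximum: Quinn (368.0)

ANSWER: Quinn


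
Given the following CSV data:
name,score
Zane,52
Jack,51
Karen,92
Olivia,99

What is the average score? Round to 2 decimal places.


Scores: 52, 51, 92, 99
Sum = 294
Count = 4
Average = 294 / 4 = 73.50

ANSWER: 73.50


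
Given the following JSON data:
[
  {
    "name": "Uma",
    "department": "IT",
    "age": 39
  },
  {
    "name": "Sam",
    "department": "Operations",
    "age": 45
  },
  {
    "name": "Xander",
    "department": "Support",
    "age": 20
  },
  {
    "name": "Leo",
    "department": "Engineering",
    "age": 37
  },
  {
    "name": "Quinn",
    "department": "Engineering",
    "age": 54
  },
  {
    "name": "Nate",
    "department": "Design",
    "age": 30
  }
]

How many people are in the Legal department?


Scanning records for department = Legal
  No matches found
Count: 0

ANSWER: 0


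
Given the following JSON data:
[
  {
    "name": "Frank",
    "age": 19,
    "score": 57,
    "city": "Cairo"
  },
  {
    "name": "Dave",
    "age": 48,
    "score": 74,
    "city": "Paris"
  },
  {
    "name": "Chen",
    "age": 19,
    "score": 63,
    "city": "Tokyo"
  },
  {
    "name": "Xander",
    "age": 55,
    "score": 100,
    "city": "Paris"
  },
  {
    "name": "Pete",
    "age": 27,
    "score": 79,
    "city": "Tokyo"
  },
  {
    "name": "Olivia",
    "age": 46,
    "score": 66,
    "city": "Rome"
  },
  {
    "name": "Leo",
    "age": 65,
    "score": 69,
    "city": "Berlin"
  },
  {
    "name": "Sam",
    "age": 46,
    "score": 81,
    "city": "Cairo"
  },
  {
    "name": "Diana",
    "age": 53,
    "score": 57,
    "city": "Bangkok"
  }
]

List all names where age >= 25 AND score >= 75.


Checking both conditions:
  Frank (age=19, score=57) -> no
  Dave (age=48, score=74) -> no
  Chen (age=19, score=63) -> no
  Xander (age=55, score=100) -> YES
  Pete (age=27, score=79) -> YES
  Olivia (age=46, score=66) -> no
  Leo (age=65, score=69) -> no
  Sam (age=46, score=81) -> YES
  Diana (age=53, score=57) -> no


ANSWER: Xander, Pete, Sam


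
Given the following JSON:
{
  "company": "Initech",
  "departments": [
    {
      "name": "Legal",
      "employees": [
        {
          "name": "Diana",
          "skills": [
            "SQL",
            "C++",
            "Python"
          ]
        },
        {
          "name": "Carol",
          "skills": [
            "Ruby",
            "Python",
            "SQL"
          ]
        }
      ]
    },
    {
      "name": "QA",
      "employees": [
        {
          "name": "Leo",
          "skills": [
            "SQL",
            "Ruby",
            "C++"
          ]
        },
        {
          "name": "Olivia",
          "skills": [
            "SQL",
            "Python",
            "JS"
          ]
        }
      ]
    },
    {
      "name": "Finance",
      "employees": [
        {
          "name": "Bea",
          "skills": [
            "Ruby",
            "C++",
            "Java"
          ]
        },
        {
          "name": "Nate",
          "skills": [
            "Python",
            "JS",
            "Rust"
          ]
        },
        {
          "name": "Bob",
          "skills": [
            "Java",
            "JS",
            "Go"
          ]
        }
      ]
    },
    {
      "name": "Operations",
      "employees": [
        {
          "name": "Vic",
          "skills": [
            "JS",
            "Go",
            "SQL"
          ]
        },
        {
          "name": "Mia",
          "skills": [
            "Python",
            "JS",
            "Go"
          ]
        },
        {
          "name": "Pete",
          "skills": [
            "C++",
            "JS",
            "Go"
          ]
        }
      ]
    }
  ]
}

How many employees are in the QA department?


Path: departments[1].employees
Count: 2

ANSWER: 2


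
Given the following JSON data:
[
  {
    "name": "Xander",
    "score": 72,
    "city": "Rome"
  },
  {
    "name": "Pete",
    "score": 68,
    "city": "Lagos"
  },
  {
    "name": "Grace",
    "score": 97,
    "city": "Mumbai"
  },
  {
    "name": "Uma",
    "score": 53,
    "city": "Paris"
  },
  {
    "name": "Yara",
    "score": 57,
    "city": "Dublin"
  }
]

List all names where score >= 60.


Filtering records where score >= 60:
  Xander (score=72) -> YES
  Pete (score=68) -> YES
  Grace (score=97) -> YES
  Uma (score=53) -> no
  Yara (score=57) -> no


ANSWER: Xander, Pete, Grace


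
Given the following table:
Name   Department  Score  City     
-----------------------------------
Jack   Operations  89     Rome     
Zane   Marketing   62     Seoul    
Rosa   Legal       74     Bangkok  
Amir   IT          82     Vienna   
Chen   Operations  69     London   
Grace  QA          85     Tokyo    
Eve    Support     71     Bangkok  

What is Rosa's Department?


Row 3: Rosa
Department = Legal

ANSWER: Legal


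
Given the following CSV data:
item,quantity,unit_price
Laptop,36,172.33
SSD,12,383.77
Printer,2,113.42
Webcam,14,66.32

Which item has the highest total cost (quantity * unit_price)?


Computing row totals:
  Laptop: 6203.88
  SSD: 4605.24
  Printer: 226.84
  Webcam: 928.48
Maximum: Laptop (6203.88)

ANSWER: Laptop


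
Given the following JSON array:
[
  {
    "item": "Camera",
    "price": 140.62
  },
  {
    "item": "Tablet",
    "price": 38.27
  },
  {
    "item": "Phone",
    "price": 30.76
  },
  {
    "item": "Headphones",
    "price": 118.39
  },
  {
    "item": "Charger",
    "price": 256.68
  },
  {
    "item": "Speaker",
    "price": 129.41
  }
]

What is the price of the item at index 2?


Array index 2 -> Phone
price = 30.76

ANSWER: 30.76


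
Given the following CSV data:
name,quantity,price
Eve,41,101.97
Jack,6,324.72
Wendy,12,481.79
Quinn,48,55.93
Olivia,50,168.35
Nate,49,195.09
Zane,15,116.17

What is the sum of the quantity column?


Values in 'quantity' column:
  Row 1: 41
  Row 2: 6
  Row 3: 12
  Row 4: 48
  Row 5: 50
  Row 6: 49
  Row 7: 15
Sum = 41 + 6 + 12 + 48 + 50 + 49 + 15 = 221

ANSWER: 221


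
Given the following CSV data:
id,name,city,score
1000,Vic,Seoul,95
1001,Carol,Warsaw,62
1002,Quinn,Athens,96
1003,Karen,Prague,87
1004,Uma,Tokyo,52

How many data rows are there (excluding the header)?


Counting rows (excluding header):
Header: id,name,city,score
Data rows: 5

ANSWER: 5


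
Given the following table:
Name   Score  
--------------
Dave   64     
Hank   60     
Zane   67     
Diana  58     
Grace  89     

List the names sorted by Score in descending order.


Sorting by Score (descending):
  Grace: 89
  Zane: 67
  Dave: 64
  Hank: 60
  Diana: 58


ANSWER: Grace, Zane, Dave, Hank, Diana


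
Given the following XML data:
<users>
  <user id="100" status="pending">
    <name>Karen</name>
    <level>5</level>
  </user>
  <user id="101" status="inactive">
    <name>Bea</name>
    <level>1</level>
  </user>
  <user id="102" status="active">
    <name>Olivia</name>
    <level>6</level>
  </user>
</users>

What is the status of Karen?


Finding user with name = Karen
user id="100" status="pending"

ANSWER: pending


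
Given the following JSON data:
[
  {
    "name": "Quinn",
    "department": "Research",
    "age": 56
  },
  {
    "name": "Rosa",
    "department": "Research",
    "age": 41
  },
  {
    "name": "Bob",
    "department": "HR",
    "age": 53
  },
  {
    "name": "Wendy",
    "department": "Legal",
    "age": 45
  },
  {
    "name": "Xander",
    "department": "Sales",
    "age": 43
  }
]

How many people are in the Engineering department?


Scanning records for department = Engineering
  No matches found
Count: 0

ANSWER: 0


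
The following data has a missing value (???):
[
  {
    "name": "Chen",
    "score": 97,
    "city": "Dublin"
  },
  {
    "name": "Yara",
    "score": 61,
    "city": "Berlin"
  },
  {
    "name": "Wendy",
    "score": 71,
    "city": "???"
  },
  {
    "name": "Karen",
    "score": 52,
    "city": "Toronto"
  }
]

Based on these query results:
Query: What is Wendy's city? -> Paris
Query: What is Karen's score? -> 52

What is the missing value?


The missing value is Wendy's city
From query: Wendy's city = Paris

ANSWER: Paris


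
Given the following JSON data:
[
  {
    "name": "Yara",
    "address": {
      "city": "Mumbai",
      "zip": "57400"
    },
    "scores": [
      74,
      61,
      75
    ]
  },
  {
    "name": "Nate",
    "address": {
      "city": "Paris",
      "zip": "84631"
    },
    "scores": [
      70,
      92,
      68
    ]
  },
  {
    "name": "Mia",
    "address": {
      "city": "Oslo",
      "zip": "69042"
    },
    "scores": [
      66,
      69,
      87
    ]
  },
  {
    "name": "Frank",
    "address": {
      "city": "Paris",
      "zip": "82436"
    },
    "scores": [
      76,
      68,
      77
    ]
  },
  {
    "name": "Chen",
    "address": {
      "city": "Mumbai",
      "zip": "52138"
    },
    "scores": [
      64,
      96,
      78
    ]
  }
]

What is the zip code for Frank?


Path: records[3].address.zip
Value: 82436

ANSWER: 82436


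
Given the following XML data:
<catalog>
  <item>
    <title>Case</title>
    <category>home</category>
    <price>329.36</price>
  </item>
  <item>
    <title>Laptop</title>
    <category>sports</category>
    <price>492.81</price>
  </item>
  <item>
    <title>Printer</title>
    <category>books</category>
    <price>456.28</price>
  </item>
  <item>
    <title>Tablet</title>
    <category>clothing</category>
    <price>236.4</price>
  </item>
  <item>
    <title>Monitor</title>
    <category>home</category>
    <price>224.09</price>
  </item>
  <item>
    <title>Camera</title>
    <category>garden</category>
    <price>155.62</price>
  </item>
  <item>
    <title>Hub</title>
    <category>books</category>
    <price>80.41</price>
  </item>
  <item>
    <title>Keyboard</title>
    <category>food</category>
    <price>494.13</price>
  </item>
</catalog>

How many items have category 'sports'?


Scanning <item> elements for <category>sports</category>:
  Item 2: Laptop -> MATCH
Count: 1

ANSWER: 1


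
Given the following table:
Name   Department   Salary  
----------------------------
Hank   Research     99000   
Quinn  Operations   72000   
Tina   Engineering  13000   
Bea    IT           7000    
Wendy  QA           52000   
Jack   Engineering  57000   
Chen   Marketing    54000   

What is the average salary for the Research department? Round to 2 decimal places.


Research department members:
  Hank: 99000
Sum = 99000
Count = 1
Average = 99000 / 1 = 99000.00

ANSWER: 99000.00


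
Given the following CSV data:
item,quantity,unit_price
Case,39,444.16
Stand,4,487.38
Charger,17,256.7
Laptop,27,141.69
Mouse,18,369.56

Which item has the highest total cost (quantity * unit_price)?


Computing row totals:
  Case: 17322.24
  Stand: 1949.52
  Charger: 4363.9
  Laptop: 3825.63
  Mouse: 6652.08
Maximum: Case (17322.24)

ANSWER: Case


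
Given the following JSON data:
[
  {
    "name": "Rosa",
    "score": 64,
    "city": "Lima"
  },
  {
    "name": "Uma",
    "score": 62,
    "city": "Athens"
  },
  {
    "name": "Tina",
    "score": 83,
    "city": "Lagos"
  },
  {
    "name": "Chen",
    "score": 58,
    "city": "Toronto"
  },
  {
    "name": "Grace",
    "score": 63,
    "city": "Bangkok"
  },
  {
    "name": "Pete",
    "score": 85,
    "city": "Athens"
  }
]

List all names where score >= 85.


Filtering records where score >= 85:
  Rosa (score=64) -> no
  Uma (score=62) -> no
  Tina (score=83) -> no
  Chen (score=58) -> no
  Grace (score=63) -> no
  Pete (score=85) -> YES


ANSWER: Pete


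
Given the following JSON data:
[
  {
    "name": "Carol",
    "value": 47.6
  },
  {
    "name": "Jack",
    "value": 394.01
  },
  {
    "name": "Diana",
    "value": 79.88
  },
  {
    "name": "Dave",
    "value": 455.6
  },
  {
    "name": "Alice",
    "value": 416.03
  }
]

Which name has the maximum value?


Comparing values:
  Carol: 47.6
  Jack: 394.01
  Diana: 79.88
  Dave: 455.6
  Alice: 416.03
Maximum: Dave (455.6)

ANSWER: Dave


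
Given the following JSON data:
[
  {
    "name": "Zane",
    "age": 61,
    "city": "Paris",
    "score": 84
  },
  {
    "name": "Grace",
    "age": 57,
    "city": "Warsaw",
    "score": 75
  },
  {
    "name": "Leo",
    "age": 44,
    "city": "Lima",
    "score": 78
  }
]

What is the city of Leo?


Looking up record where name = Leo
Record index: 2
Field 'city' = Lima

ANSWER: Lima


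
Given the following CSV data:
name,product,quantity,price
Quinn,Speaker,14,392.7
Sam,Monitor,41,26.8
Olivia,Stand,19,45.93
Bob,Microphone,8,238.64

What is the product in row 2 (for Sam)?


Row 2: Sam
Column 'product' = Monitor

ANSWER: Monitor


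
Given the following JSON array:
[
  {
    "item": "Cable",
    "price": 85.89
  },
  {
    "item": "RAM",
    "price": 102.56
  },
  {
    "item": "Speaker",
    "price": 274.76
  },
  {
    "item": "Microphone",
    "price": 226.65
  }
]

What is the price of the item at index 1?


Array index 1 -> RAM
price = 102.56

ANSWER: 102.56


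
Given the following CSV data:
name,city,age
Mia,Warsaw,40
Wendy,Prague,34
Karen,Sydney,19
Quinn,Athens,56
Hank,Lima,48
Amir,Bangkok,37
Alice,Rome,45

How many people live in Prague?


Scanning city column for 'Prague':
  Row 2: Wendy -> MATCH
Total matches: 1

ANSWER: 1


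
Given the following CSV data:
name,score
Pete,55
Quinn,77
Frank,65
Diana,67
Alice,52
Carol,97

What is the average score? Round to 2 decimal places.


Scores: 55, 77, 65, 67, 52, 97
Sum = 413
Count = 6
Average = 413 / 6 = 68.83

ANSWER: 68.83


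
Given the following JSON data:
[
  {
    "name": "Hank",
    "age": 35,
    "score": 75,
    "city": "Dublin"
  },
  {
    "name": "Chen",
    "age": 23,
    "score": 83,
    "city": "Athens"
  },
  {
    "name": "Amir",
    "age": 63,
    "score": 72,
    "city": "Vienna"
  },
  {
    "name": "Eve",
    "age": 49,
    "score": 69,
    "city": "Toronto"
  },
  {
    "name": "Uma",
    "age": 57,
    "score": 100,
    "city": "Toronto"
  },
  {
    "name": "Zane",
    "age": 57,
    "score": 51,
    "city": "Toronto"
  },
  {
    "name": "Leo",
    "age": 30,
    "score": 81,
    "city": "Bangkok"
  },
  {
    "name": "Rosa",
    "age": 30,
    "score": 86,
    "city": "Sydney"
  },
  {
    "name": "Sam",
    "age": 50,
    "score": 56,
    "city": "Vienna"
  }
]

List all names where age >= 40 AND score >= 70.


Checking both conditions:
  Hank (age=35, score=75) -> no
  Chen (age=23, score=83) -> no
  Amir (age=63, score=72) -> YES
  Eve (age=49, score=69) -> no
  Uma (age=57, score=100) -> YES
  Zane (age=57, score=51) -> no
  Leo (age=30, score=81) -> no
  Rosa (age=30, score=86) -> no
  Sam (age=50, score=56) -> no


ANSWER: Amir, Uma


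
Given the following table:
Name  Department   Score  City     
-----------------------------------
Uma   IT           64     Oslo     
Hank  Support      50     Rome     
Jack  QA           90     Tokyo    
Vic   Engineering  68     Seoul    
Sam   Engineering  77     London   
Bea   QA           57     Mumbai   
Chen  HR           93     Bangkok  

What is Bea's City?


Row 6: Bea
City = Mumbai

ANSWER: Mumbai


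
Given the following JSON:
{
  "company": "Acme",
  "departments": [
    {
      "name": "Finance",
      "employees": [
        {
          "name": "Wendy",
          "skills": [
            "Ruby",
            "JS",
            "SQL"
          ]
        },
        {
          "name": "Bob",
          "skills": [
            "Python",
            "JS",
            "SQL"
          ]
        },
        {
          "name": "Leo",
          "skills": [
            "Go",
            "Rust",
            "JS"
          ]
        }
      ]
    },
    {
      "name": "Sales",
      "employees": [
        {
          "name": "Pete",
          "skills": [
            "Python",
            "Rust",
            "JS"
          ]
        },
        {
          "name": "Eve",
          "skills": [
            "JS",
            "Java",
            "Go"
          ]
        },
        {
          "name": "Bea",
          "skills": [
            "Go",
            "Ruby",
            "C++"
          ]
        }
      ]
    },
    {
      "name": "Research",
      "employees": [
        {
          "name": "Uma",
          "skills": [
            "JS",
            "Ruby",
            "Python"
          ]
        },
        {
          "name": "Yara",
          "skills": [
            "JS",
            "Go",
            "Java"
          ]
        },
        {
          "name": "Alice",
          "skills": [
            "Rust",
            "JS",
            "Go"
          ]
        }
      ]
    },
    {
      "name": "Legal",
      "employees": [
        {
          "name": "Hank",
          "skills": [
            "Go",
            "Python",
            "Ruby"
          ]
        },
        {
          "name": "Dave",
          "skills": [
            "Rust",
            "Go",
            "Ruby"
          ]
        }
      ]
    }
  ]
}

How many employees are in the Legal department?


Path: departments[3].employees
Count: 2

ANSWER: 2


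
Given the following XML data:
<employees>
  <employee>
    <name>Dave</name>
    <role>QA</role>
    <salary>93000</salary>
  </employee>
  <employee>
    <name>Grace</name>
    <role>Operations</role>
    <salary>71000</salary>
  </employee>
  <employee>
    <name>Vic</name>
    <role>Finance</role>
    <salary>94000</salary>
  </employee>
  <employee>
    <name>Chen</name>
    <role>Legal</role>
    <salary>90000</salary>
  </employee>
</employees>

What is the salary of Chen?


Searching for <employee> with <name>Chen</name>
Found at position 4
<salary>90000</salary>

ANSWER: 90000


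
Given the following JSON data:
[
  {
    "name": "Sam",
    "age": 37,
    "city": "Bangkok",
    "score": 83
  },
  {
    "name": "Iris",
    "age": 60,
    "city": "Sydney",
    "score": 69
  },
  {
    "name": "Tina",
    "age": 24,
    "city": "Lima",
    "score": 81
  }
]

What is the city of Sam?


Looking up record where name = Sam
Record index: 0
Field 'city' = Bangkok

ANSWER: Bangkok


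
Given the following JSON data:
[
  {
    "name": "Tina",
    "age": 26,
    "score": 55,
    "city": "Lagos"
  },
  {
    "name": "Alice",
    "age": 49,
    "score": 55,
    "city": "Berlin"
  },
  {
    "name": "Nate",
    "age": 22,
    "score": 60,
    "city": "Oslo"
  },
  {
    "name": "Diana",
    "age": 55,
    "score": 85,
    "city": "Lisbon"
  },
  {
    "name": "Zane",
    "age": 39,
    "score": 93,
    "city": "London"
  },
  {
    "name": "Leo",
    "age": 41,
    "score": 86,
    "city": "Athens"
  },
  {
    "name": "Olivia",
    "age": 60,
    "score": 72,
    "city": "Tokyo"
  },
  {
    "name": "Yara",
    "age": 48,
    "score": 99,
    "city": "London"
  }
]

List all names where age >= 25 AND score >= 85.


Checking both conditions:
  Tina (age=26, score=55) -> no
  Alice (age=49, score=55) -> no
  Nate (age=22, score=60) -> no
  Diana (age=55, score=85) -> YES
  Zane (age=39, score=93) -> YES
  Leo (age=41, score=86) -> YES
  Olivia (age=60, score=72) -> no
  Yara (age=48, score=99) -> YES


ANSWER: Diana, Zane, Leo, Yara


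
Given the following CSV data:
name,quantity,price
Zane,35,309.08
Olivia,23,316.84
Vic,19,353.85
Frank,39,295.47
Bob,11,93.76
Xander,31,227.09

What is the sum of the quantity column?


Values in 'quantity' column:
  Row 1: 35
  Row 2: 23
  Row 3: 19
  Row 4: 39
  Row 5: 11
  Row 6: 31
Sum = 35 + 23 + 19 + 39 + 11 + 31 = 158

ANSWER: 158


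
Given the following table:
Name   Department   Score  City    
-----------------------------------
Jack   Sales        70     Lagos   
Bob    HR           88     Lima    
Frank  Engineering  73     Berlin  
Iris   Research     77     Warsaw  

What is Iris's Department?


Row 4: Iris
Department = Research

ANSWER: Research


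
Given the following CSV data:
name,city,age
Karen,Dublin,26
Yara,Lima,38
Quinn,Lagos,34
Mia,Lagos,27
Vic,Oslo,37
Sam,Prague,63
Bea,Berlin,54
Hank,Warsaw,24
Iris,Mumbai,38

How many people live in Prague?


Scanning city column for 'Prague':
  Row 6: Sam -> MATCH
Total matches: 1

ANSWER: 1


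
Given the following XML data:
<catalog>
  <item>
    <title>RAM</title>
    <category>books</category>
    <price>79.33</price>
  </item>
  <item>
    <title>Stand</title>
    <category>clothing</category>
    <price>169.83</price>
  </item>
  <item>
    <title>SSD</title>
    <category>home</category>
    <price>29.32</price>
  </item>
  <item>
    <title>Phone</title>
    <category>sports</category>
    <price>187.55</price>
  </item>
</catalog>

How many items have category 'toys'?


Scanning <item> elements for <category>toys</category>:
Count: 0

ANSWER: 0


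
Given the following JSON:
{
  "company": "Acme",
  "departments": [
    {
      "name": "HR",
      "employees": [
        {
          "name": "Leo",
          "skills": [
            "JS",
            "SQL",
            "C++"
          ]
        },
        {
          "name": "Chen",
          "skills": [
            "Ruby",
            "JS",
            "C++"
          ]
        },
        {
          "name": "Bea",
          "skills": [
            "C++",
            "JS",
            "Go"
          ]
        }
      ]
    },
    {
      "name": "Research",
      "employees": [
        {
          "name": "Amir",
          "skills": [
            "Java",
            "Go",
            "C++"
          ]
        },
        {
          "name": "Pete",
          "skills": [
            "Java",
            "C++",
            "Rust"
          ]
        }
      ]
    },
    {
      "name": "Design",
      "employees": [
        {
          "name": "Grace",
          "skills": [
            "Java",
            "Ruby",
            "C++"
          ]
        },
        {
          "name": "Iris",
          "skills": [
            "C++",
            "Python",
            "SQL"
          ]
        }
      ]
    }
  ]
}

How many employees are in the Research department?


Path: departments[1].employees
Count: 2

ANSWER: 2
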